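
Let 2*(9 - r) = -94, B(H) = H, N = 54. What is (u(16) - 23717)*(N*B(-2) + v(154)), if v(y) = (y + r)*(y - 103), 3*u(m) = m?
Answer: -251391090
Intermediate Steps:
u(m) = m/3
r = 56 (r = 9 - ½*(-94) = 9 + 47 = 56)
v(y) = (-103 + y)*(56 + y) (v(y) = (y + 56)*(y - 103) = (56 + y)*(-103 + y) = (-103 + y)*(56 + y))
(u(16) - 23717)*(N*B(-2) + v(154)) = ((⅓)*16 - 23717)*(54*(-2) + (-5768 + 154² - 47*154)) = (16/3 - 23717)*(-108 + (-5768 + 23716 - 7238)) = -71135*(-108 + 10710)/3 = -71135/3*10602 = -251391090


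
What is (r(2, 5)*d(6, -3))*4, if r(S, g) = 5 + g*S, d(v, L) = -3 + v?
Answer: 180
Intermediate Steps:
r(S, g) = 5 + S*g
(r(2, 5)*d(6, -3))*4 = ((5 + 2*5)*(-3 + 6))*4 = ((5 + 10)*3)*4 = (15*3)*4 = 45*4 = 180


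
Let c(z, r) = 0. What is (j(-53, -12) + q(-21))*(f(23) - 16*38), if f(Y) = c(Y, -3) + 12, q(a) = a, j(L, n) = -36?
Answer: 33972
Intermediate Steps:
f(Y) = 12 (f(Y) = 0 + 12 = 12)
(j(-53, -12) + q(-21))*(f(23) - 16*38) = (-36 - 21)*(12 - 16*38) = -57*(12 - 608) = -57*(-596) = 33972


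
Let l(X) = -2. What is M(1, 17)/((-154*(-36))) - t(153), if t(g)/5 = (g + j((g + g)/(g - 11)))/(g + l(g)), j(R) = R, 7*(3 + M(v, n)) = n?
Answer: -534396881/104015142 ≈ -5.1377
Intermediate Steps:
M(v, n) = -3 + n/7
t(g) = 5*(g + 2*g/(-11 + g))/(-2 + g) (t(g) = 5*((g + (g + g)/(g - 11))/(g - 2)) = 5*((g + (2*g)/(-11 + g))/(-2 + g)) = 5*((g + 2*g/(-11 + g))/(-2 + g)) = 5*(g + 2*g/(-11 + g))/(-2 + g))
M(1, 17)/((-154*(-36))) - t(153) = (-3 + (⅐)*17)/((-154*(-36))) - 5*153*(-9 + 153)/((-11 + 153)*(-2 + 153)) = (-3 + 17/7)/5544 - 5*153*144/(142*151) = -4/7*1/5544 - 5*153*144/(142*151) = -1/9702 - 1*55080/10721 = -1/9702 - 55080/10721 = -534396881/104015142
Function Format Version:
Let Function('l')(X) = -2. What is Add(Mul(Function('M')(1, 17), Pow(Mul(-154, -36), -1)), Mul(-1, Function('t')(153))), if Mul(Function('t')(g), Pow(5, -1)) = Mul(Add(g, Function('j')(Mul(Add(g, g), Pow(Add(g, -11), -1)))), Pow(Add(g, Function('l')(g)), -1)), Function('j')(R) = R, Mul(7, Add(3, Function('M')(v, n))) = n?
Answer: Rational(-534396881, 104015142) ≈ -5.1377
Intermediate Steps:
Function('M')(v, n) = Add(-3, Mul(Rational(1, 7), n))
Function('t')(g) = Mul(5, Pow(Add(-2, g), -1), Add(g, Mul(2, g, Pow(Add(-11, g), -1)))) (Function('t')(g) = Mul(5, Mul(Add(g, Mul(Add(g, g), Pow(Add(g, -11), -1))), Pow(Add(g, -2), -1))) = Mul(5, Mul(Add(g, Mul(Mul(2, g), Pow(Add(-11, g), -1))), Pow(Add(-2, g), -1))) = Mul(5, Mul(Add(g, Mul(2, g, Pow(Add(-11, g), -1))), Pow(Add(-2, g), -1))) = Mul(5, Mul(Pow(Add(-2, g), -1), Add(g, Mul(2, g, Pow(Add(-11, g), -1))))) = Mul(5, Pow(Add(-2, g), -1), Add(g, Mul(2, g, Pow(Add(-11, g), -1)))))
Add(Mul(Function('M')(1, 17), Pow(Mul(-154, -36), -1)), Mul(-1, Function('t')(153))) = Add(Mul(Add(-3, Mul(Rational(1, 7), 17)), Pow(Mul(-154, -36), -1)), Mul(-1, Mul(5, 153, Pow(Add(-11, 153), -1), Pow(Add(-2, 153), -1), Add(-9, 153)))) = Add(Mul(Add(-3, Rational(17, 7)), Pow(5544, -1)), Mul(-1, Mul(5, 153, Pow(142, -1), Pow(151, -1), 144))) = Add(Mul(Rational(-4, 7), Rational(1, 5544)), Mul(-1, Mul(5, 153, Rational(1, 142), Rational(1, 151), 144))) = Add(Rational(-1, 9702), Mul(-1, Rational(55080, 10721))) = Add(Rational(-1, 9702), Rational(-55080, 10721)) = Rational(-534396881, 104015142)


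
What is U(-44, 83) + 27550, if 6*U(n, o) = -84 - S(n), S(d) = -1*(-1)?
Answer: 165215/6 ≈ 27536.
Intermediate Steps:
S(d) = 1
U(n, o) = -85/6 (U(n, o) = (-84 - 1*1)/6 = (-84 - 1)/6 = (⅙)*(-85) = -85/6)
U(-44, 83) + 27550 = -85/6 + 27550 = 165215/6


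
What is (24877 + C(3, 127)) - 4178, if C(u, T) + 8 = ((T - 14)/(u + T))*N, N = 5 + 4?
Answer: 2690847/130 ≈ 20699.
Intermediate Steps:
N = 9
C(u, T) = -8 + 9*(-14 + T)/(T + u) (C(u, T) = -8 + ((T - 14)/(u + T))*9 = -8 + ((-14 + T)/(T + u))*9 = -8 + 9*(-14 + T)/(T + u))
(24877 + C(3, 127)) - 4178 = (24877 + (-126 + 127 - 8*3)/(127 + 3)) - 4178 = (24877 + (-126 + 127 - 24)/130) - 4178 = (24877 + (1/130)*(-23)) - 4178 = (24877 - 23/130) - 4178 = 3233987/130 - 4178 = 2690847/130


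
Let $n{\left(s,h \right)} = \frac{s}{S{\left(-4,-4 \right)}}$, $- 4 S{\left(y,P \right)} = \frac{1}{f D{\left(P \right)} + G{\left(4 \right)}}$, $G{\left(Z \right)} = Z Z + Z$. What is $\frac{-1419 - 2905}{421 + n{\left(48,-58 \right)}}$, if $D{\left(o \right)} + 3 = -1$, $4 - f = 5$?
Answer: $\frac{4324}{4187} \approx 1.0327$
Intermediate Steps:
$f = -1$ ($f = 4 - 5 = -1$)
$D{\left(o \right)} = -4$ ($D{\left(o \right)} = -3 - 1 = -4$)
$G{\left(Z \right)} = Z + Z^{2}$ ($G{\left(Z \right)} = Z^{2} + Z = Z + Z^{2}$)
$S{\left(y,P \right)} = - \frac{1}{96}$ ($S{\left(y,P \right)} = - \frac{1}{4 \left(\left(-1\right) \left(-4\right) + 4 \left(1 + 4\right)\right)} = - \frac{1}{4 \left(4 + 4 \cdot 5\right)} = - \frac{1}{4 \left(4 + 20\right)} = - \frac{1}{4 \cdot 24} = \left(- \frac{1}{4}\right) \frac{1}{24} = - \frac{1}{96}$)
$n{\left(s,h \right)} = - 96 s$ ($n{\left(s,h \right)} = \frac{s}{- \frac{1}{96}} = s \left(-96\right) = - 96 s$)
$\frac{-1419 - 2905}{421 + n{\left(48,-58 \right)}} = \frac{-1419 - 2905}{421 - 4608} = - \frac{4324}{421 - 4608} = - \frac{4324}{-4187} = \left(-4324\right) \left(- \frac{1}{4187}\right) = \frac{4324}{4187}$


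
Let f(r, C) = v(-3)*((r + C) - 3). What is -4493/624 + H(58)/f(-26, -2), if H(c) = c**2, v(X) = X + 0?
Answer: 560429/19344 ≈ 28.972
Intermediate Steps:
v(X) = X
f(r, C) = 9 - 3*C - 3*r (f(r, C) = -3*((r + C) - 3) = -3*((C + r) - 3) = -3*(-3 + C + r) = 9 - 3*C - 3*r)
-4493/624 + H(58)/f(-26, -2) = -4493/624 + 58**2/(9 - 3*(-2) - 3*(-26)) = -4493*1/624 + 3364/(9 + 6 + 78) = -4493/624 + 3364/93 = 560429/19344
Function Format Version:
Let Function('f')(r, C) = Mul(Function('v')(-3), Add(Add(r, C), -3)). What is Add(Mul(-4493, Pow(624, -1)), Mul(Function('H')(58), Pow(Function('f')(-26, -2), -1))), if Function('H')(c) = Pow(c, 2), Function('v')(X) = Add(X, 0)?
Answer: Rational(560429, 19344) ≈ 28.972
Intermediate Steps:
Function('v')(X) = X
Function('f')(r, C) = Add(9, Mul(-3, C), Mul(-3, r)) (Function('f')(r, C) = Mul(-3, Add(Add(r, C), -3)) = Mul(-3, Add(Add(C, r), -3)) = Mul(-3, Add(-3, C, r)) = Add(9, Mul(-3, C), Mul(-3, r)))
Add(Mul(-4493, Pow(624, -1)), Mul(Function('H')(58), Pow(Function('f')(-26, -2), -1))) = Add(Mul(-4493, Pow(624, -1)), Mul(Pow(58, 2), Pow(Add(9, Mul(-3, -2), Mul(-3, -26)), -1))) = Add(Mul(-4493, Rational(1, 624)), Mul(3364, Pow(Add(9, 6, 78), -1))) = Add(Rational(-4493, 624), Mul(3364, Pow(93, -1))) = Add(Rational(-4493, 624), Mul(3364, Rational(1, 93))) = Add(Rational(-4493, 624), Rational(3364, 93)) = Rational(560429, 19344)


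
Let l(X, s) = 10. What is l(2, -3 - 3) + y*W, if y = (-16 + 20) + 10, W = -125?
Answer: -1740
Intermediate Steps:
y = 14 (y = 4 + 10 = 14)
l(2, -3 - 3) + y*W = 10 + 14*(-125) = 10 - 1750 = -1740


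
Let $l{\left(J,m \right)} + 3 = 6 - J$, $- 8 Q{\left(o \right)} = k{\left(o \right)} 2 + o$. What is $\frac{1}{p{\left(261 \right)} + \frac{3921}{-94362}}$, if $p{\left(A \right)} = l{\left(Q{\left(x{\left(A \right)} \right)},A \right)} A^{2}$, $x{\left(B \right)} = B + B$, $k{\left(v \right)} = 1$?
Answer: $\frac{15727}{73386718586} \approx 2.143 \cdot 10^{-7}$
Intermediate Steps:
$x{\left(B \right)} = 2 B$
$Q{\left(o \right)} = - \frac{1}{4} - \frac{o}{8}$ ($Q{\left(o \right)} = - \frac{1 \cdot 2 + o}{8} = - \frac{2 + o}{8} = - \frac{1}{4} - \frac{o}{8}$)
$l{\left(J,m \right)} = 3 - J$ ($l{\left(J,m \right)} = -3 - \left(-6 + J\right) = 3 - J$)
$p{\left(A \right)} = A^{2} \left(\frac{13}{4} + \frac{A}{4}\right)$ ($p{\left(A \right)} = \left(3 - \left(- \frac{1}{4} - \frac{2 A}{8}\right)\right) A^{2} = \left(3 - \left(- \frac{1}{4} - \frac{A}{4}\right)\right) A^{2} = \left(3 + \left(\frac{1}{4} + \frac{A}{4}\right)\right) A^{2} = \left(\frac{13}{4} + \frac{A}{4}\right) A^{2} = A^{2} \left(\frac{13}{4} + \frac{A}{4}\right)$)
$\frac{1}{p{\left(261 \right)} + \frac{3921}{-94362}} = \frac{1}{\frac{261^{2} \left(13 + 261\right)}{4} + \frac{3921}{-94362}} = \frac{1}{\frac{1}{4} \cdot 68121 \cdot 274 + 3921 \left(- \frac{1}{94362}\right)} = \frac{1}{\frac{9332577}{2} - \frac{1307}{31454}} = \frac{1}{\frac{73386718586}{15727}} = \frac{15727}{73386718586}$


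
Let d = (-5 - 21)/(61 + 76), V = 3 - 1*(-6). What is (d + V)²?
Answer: 1456849/18769 ≈ 77.620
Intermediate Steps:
V = 9 (V = 3 + 6 = 9)
d = -26/137 ≈ -0.18978
(d + V)² = (-26/137 + 9)² = (1207/137)² = 1456849/18769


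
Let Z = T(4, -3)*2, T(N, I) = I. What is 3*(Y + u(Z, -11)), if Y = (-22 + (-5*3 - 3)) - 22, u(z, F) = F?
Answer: -219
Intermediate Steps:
Z = -6 (Z = -3*2 = -6)
Y = -62 (Y = (-22 + (-15 - 3)) - 22 = (-22 - 18) - 22 = -40 - 22 = -62)
3*(Y + u(Z, -11)) = 3*(-62 - 11) = 3*(-73) = -219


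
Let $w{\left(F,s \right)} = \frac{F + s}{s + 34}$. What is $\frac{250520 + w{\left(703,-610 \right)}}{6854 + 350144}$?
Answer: $\frac{48099809}{68543616} \approx 0.70174$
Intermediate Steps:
$w{\left(F,s \right)} = \frac{F + s}{34 + s}$
$\frac{250520 + w{\left(703,-610 \right)}}{6854 + 350144} = \frac{250520 + \frac{703 - 610}{34 - 610}}{6854 + 350144} = \frac{250520 + \frac{1}{-576} \cdot 93}{356998} = \left(250520 - \frac{31}{192}\right) \frac{1}{356998} = \frac{48099809}{192} \cdot \frac{1}{356998} = \frac{48099809}{68543616}$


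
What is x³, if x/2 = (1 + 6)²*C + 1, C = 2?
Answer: 7762392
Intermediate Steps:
x = 198 (x = 2*((1 + 6)²*2 + 1) = 2*(7²*2 + 1) = 2*(49*2 + 1) = 2*(98 + 1) = 2*99 = 198)
x³ = 198³ = 7762392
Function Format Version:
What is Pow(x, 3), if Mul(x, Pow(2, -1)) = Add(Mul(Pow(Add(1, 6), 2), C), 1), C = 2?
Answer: 7762392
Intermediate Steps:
x = 198 (x = Mul(2, Add(Mul(Pow(Add(1, 6), 2), 2), 1)) = Mul(2, Add(Mul(Pow(7, 2), 2), 1)) = Mul(2, Add(Mul(49, 2), 1)) = Mul(2, Add(98, 1)) = Mul(2, 99) = 198)
Pow(x, 3) = Pow(198, 3) = 7762392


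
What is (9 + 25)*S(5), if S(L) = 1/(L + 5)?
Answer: 17/5 ≈ 3.4000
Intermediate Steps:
S(L) = 1/(5 + L)
(9 + 25)*S(5) = (9 + 25)/(5 + 5) = 34/10 = 34*(⅒) = 17/5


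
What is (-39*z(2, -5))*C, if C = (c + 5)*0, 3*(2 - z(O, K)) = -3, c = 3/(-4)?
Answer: 0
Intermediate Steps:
c = -3/4 (c = 3*(-1/4) = -3/4 ≈ -0.75000)
z(O, K) = 3 (z(O, K) = 2 - 1/3*(-3) = 2 + 1 = 3)
C = 0 (C = (-3/4 + 5)*0 = (17/4)*0 = 0)
(-39*z(2, -5))*C = -39*3*0 = -117*0 = 0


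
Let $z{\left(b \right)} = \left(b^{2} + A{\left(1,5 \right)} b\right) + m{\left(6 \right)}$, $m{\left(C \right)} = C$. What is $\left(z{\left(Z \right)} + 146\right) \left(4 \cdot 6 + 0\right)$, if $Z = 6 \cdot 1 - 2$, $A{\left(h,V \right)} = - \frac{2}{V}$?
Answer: $\frac{19968}{5} \approx 3993.6$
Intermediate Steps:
$Z = 4$ ($Z = 6 - 2 = 4$)
$z{\left(b \right)} = 6 + b^{2} - \frac{2 b}{5}$ ($z{\left(b \right)} = \left(b^{2} + - \frac{2}{5} b\right) + 6 = \left(b^{2} + \left(-2\right) \frac{1}{5} b\right) + 6 = \left(b^{2} - \frac{2 b}{5}\right) + 6 = 6 + b^{2} - \frac{2 b}{5}$)
$\left(z{\left(Z \right)} + 146\right) \left(4 \cdot 6 + 0\right) = \left(\left(6 + 4^{2} - \frac{8}{5}\right) + 146\right) \left(4 \cdot 6 + 0\right) = \left(\left(6 + 16 - \frac{8}{5}\right) + 146\right) \left(24 + 0\right) = \left(\frac{102}{5} + 146\right) 24 = \frac{832}{5} \cdot 24 = \frac{19968}{5}$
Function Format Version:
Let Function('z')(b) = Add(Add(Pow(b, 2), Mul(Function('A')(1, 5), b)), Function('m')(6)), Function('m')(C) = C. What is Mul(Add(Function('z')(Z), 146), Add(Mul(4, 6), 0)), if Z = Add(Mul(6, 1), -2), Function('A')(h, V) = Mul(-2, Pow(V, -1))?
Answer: Rational(19968, 5) ≈ 3993.6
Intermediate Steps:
Z = 4 (Z = Add(6, -2) = 4)
Function('z')(b) = Add(6, Pow(b, 2), Mul(Rational(-2, 5), b)) (Function('z')(b) = Add(Add(Pow(b, 2), Mul(Mul(-2, Pow(5, -1)), b)), 6) = Add(Add(Pow(b, 2), Mul(Mul(-2, Rational(1, 5)), b)), 6) = Add(Add(Pow(b, 2), Mul(Rational(-2, 5), b)), 6) = Add(6, Pow(b, 2), Mul(Rational(-2, 5), b)))
Mul(Add(Function('z')(Z), 146), Add(Mul(4, 6), 0)) = Mul(Add(Add(6, Pow(4, 2), Mul(Rational(-2, 5), 4)), 146), Add(Mul(4, 6), 0)) = Mul(Add(Add(6, 16, Rational(-8, 5)), 146), Add(24, 0)) = Mul(Add(Rational(102, 5), 146), 24) = Mul(Rational(832, 5), 24) = Rational(19968, 5)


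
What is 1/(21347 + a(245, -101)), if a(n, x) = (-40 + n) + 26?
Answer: 1/21578 ≈ 4.6343e-5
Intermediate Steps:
a(n, x) = -14 + n
1/(21347 + a(245, -101)) = 1/(21347 + (-14 + 245)) = 1/(21347 + 231) = 1/21578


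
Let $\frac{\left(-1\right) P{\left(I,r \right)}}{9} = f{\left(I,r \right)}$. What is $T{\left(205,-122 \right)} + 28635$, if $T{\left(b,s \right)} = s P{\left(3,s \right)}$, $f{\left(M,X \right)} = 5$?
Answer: $34125$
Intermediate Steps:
$P{\left(I,r \right)} = -45$ ($P{\left(I,r \right)} = \left(-9\right) 5 = -45$)
$T{\left(b,s \right)} = - 45 s$ ($T{\left(b,s \right)} = s \left(-45\right) = - 45 s$)
$T{\left(205,-122 \right)} + 28635 = \left(-45\right) \left(-122\right) + 28635 = 5490 + 28635 = 34125$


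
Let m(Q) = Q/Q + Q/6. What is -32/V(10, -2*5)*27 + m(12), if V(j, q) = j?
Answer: -417/5 ≈ -83.400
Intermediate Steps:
m(Q) = 1 + Q/6 (m(Q) = 1 + Q*(⅙) = 1 + Q/6)
-32/V(10, -2*5)*27 + m(12) = -32/10*27 + (1 + (⅙)*12) = -32*⅒*27 + (1 + 2) = -16/5*27 + 3 = -432/5 + 3 = -417/5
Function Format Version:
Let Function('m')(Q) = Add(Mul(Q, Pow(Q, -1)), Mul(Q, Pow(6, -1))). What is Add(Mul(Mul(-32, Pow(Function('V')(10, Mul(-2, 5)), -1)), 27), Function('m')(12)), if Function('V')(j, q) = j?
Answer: Rational(-417, 5) ≈ -83.400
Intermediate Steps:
Function('m')(Q) = Add(1, Mul(Rational(1, 6), Q)) (Function('m')(Q) = Add(1, Mul(Q, Rational(1, 6))) = Add(1, Mul(Rational(1, 6), Q)))
Add(Mul(Mul(-32, Pow(Function('V')(10, Mul(-2, 5)), -1)), 27), Function('m')(12)) = Add(Mul(Mul(-32, Pow(10, -1)), 27), Add(1, Mul(Rational(1, 6), 12))) = Add(Mul(Mul(-32, Rational(1, 10)), 27), Add(1, 2)) = Add(Mul(Rational(-16, 5), 27), 3) = Add(Rational(-432, 5), 3) = Rational(-417, 5)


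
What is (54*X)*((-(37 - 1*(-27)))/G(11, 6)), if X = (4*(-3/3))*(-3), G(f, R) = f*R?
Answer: -6912/11 ≈ -628.36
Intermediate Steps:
G(f, R) = R*f
X = 12 (X = (4*(-3*1/3))*(-3) = (4*(-1))*(-3) = -4*(-3) = 12)
(54*X)*((-(37 - 1*(-27)))/G(11, 6)) = (54*12)*((-(37 - 1*(-27)))/((6*11))) = 648*(-(37 + 27)/66) = 648*(-1*64*(1/66)) = 648*(-64*1/66) = 648*(-32/33) = -6912/11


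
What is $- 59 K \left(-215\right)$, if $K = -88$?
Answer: $-1116280$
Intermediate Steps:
$- 59 K \left(-215\right) = \left(-59\right) \left(-88\right) \left(-215\right) = 5192 \left(-215\right) = -1116280$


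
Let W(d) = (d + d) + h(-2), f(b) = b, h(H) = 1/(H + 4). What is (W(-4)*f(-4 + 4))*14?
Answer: 0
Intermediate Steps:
h(H) = 1/(4 + H)
W(d) = ½ + 2*d (W(d) = (d + d) + 1/(4 - 2) = 2*d + 1/2 = 2*d + ½ = ½ + 2*d)
(W(-4)*f(-4 + 4))*14 = ((½ + 2*(-4))*(-4 + 4))*14 = ((½ - 8)*0)*14 = -15/2*0*14 = 0*14 = 0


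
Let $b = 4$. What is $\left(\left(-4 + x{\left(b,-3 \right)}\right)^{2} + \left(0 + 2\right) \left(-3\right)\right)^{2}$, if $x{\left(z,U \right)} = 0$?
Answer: $100$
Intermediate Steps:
$\left(\left(-4 + x{\left(b,-3 \right)}\right)^{2} + \left(0 + 2\right) \left(-3\right)\right)^{2} = \left(\left(-4 + 0\right)^{2} + \left(0 + 2\right) \left(-3\right)\right)^{2} = \left(\left(-4\right)^{2} + 2 \left(-3\right)\right)^{2} = \left(16 - 6\right)^{2} = 10^{2} = 100$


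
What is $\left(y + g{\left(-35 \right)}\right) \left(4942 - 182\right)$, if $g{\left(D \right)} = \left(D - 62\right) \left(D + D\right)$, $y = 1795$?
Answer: $40864600$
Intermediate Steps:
$g{\left(D \right)} = 2 D \left(-62 + D\right)$ ($g{\left(D \right)} = \left(-62 + D\right) 2 D = 2 D \left(-62 + D\right)$)
$\left(y + g{\left(-35 \right)}\right) \left(4942 - 182\right) = \left(1795 + 2 \left(-35\right) \left(-62 - 35\right)\right) \left(4942 - 182\right) = \left(1795 + 2 \left(-35\right) \left(-97\right)\right) 4760 = \left(1795 + 6790\right) 4760 = 8585 \cdot 4760 = 40864600$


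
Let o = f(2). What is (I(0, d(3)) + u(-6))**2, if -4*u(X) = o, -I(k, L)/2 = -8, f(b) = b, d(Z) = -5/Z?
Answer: 961/4 ≈ 240.25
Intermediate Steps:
o = 2
I(k, L) = 16 (I(k, L) = -2*(-8) = 16)
u(X) = -1/2 (u(X) = -1/4*2 = -1/2)
(I(0, d(3)) + u(-6))**2 = (16 - 1/2)**2 = (31/2)**2 = 961/4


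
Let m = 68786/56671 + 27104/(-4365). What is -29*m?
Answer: 35837036926/247368915 ≈ 144.87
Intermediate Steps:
m = -1235759894/247368915 (m = 68786*(1/56671) + 27104*(-1/4365) = 68786/56671 - 27104/4365 = -1235759894/247368915 ≈ -4.9956)
-29*m = -29*(-1235759894/247368915) = 35837036926/247368915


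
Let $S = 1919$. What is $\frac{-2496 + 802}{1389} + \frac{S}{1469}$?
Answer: $\frac{177005}{2040441} \approx 0.086748$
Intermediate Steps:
$\frac{-2496 + 802}{1389} + \frac{S}{1469} = \frac{-2496 + 802}{1389} + \frac{1919}{1469} = \left(-1694\right) \frac{1}{1389} + 1919 \cdot \frac{1}{1469} = - \frac{1694}{1389} + \frac{1919}{1469} = \frac{177005}{2040441}$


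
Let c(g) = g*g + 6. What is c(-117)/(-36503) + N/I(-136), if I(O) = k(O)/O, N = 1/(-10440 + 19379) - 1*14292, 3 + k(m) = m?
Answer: -634250853117391/45355744063 ≈ -13984.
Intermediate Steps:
k(m) = -3 + m
N = -127756187/8939 (N = 1/8939 - 14292 = -127756187/8939 ≈ -14292.)
I(O) = (-3 + O)/O
c(g) = 6 + g² (c(g) = g² + 6 = 6 + g²)
c(-117)/(-36503) + N/I(-136) = (6 + (-117)²)/(-36503) - 127756187*(-136/(-3 - 136))/8939 = (6 + 13689)*(-1/36503) - 127756187/(8939*((-1/136*(-139)))) = 13695*(-1/36503) - 127756187/(8939*139/136) = -13695/36503 - 127756187/8939*136/139 = -13695/36503 - 17374841432/1242521 = -634250853117391/45355744063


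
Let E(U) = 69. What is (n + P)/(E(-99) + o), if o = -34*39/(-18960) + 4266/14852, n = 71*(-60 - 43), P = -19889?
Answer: -577148720/1471561 ≈ -392.20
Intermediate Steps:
n = -7313 (n = 71*(-103) = -7313)
o = 53047/148520 (o = -1326*(-1/18960) + 4266*(1/14852) = 221/3160 + 27/94 = 53047/148520 ≈ 0.35717)
(n + P)/(E(-99) + o) = (-7313 - 19889)/(69 + 53047/148520) = -27202/10300927/148520 = -27202*148520/10300927 = -577148720/1471561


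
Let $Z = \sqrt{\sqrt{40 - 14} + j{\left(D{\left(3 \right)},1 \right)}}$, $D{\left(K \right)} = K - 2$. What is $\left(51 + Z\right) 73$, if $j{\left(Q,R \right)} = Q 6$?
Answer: $3723 + 73 \sqrt{6 + \sqrt{26}} \approx 3966.2$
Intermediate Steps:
$D{\left(K \right)} = -2 + K$
$j{\left(Q,R \right)} = 6 Q$
$Z = \sqrt{6 + \sqrt{26}}$ ($Z = \sqrt{\sqrt{40 - 14} + 6 \left(-2 + 3\right)} = \sqrt{\sqrt{26} + 6 \cdot 1} = \sqrt{\sqrt{26} + 6} = \sqrt{6 + \sqrt{26}} \approx 3.3315$)
$\left(51 + Z\right) 73 = \left(51 + \sqrt{6 + \sqrt{26}}\right) 73 = 3723 + 73 \sqrt{6 + \sqrt{26}}$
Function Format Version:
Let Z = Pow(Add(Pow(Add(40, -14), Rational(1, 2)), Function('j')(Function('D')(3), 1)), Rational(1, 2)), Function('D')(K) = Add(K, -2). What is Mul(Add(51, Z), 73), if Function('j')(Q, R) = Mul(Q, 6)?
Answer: Add(3723, Mul(73, Pow(Add(6, Pow(26, Rational(1, 2))), Rational(1, 2)))) ≈ 3966.2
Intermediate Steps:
Function('D')(K) = Add(-2, K)
Function('j')(Q, R) = Mul(6, Q)
Z = Pow(Add(6, Pow(26, Rational(1, 2))), Rational(1, 2)) (Z = Pow(Add(Pow(Add(40, -14), Rational(1, 2)), Mul(6, Add(-2, 3))), Rational(1, 2)) = Pow(Add(Pow(26, Rational(1, 2)), Mul(6, 1)), Rational(1, 2)) = Pow(Add(Pow(26, Rational(1, 2)), 6), Rational(1, 2)) = Pow(Add(6, Pow(26, Rational(1, 2))), Rational(1, 2)) ≈ 3.3315)
Mul(Add(51, Z), 73) = Mul(Add(51, Pow(Add(6, Pow(26, Rational(1, 2))), Rational(1, 2))), 73) = Add(3723, Mul(73, Pow(Add(6, Pow(26, Rational(1, 2))), Rational(1, 2))))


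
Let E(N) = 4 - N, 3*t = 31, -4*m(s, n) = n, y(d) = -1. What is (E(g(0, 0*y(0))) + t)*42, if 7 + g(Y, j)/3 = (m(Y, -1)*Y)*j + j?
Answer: 1484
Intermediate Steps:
m(s, n) = -n/4
t = 31/3 (t = (⅓)*31 = 31/3 ≈ 10.333)
g(Y, j) = -21 + 3*j + 3*Y*j/4 (g(Y, j) = -21 + 3*(((-¼*(-1))*Y)*j + j) = -21 + 3*((Y/4)*j + j) = -21 + 3*(Y*j/4 + j) = -21 + 3*(j + Y*j/4) = -21 + (3*j + 3*Y*j/4) = -21 + 3*j + 3*Y*j/4)
(E(g(0, 0*y(0))) + t)*42 = ((4 - (-21 + 3*(0*(-1)) + (¾)*0*(0*(-1)))) + 31/3)*42 = ((4 - (-21 + 3*0 + (¾)*0*0)) + 31/3)*42 = ((4 - (-21 + 0 + 0)) + 31/3)*42 = ((4 - 1*(-21)) + 31/3)*42 = ((4 + 21) + 31/3)*42 = (25 + 31/3)*42 = (106/3)*42 = 1484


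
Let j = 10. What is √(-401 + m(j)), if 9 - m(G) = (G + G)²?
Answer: 6*I*√22 ≈ 28.142*I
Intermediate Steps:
m(G) = 9 - 4*G² (m(G) = 9 - (G + G)² = 9 - (2*G)² = 9 - 4*G²)
√(-401 + m(j)) = √(-401 + (9 - 4*10²)) = √(-401 + (9 - 4*100)) = √(-401 + (9 - 400)) = √(-401 - 391) = √(-792) = 6*I*√22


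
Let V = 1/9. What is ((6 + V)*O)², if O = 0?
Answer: 0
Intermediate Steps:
V = ⅑ ≈ 0.11111
((6 + V)*O)² = ((6 + ⅑)*0)² = ((55/9)*0)² = 0² = 0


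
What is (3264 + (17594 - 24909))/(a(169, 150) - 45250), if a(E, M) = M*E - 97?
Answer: 4051/19997 ≈ 0.20258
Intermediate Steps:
a(E, M) = -97 + E*M (a(E, M) = E*M - 97 = -97 + E*M)
(3264 + (17594 - 24909))/(a(169, 150) - 45250) = (3264 + (17594 - 24909))/((-97 + 169*150) - 45250) = (3264 - 7315)/((-97 + 25350) - 45250) = -4051/(25253 - 45250) = -4051/(-19997) = -4051*(-1/19997) = 4051/19997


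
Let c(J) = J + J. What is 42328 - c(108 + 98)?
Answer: 41916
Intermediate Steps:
c(J) = 2*J
42328 - c(108 + 98) = 42328 - 2*(108 + 98) = 42328 - 2*206 = 42328 - 1*412 = 42328 - 412 = 41916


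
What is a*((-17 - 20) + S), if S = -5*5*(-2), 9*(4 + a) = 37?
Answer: 13/9 ≈ 1.4444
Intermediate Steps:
a = ⅑ (a = -4 + (⅑)*37 = -4 + 37/9 = ⅑ ≈ 0.11111)
S = 50 (S = -25*(-2) = 50)
a*((-17 - 20) + S) = ((-17 - 20) + 50)/9 = (-37 + 50)/9 = (⅑)*13 = 13/9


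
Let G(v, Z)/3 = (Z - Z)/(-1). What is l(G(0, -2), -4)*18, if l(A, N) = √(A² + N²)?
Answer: 72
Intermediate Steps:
G(v, Z) = 0 (G(v, Z) = 3*((Z - Z)/(-1)) = 3*(0*(-1)) = 3*0 = 0)
l(G(0, -2), -4)*18 = √(0² + (-4)²)*18 = √(0 + 16)*18 = √16*18 = 4*18 = 72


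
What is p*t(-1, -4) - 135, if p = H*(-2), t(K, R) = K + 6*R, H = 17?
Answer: 715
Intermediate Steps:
p = -34 (p = 17*(-2) = -34)
p*t(-1, -4) - 135 = -34*(-1 + 6*(-4)) - 135 = -34*(-1 - 24) - 135 = -34*(-25) - 135 = 850 - 135 = 715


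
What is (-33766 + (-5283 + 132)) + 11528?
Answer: -27389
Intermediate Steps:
(-33766 + (-5283 + 132)) + 11528 = (-33766 - 5151) + 11528 = -38917 + 11528 = -27389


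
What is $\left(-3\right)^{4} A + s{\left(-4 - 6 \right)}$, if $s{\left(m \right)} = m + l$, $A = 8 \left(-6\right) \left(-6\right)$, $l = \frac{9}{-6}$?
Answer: $\frac{46633}{2} \approx 23317.0$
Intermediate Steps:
$l = - \frac{3}{2}$ ($l = 9 \left(- \frac{1}{6}\right) = - \frac{3}{2} \approx -1.5$)
$A = 288$ ($A = \left(-48\right) \left(-6\right) = 288$)
$s{\left(m \right)} = - \frac{3}{2} + m$ ($s{\left(m \right)} = m - \frac{3}{2} = - \frac{3}{2} + m$)
$\left(-3\right)^{4} A + s{\left(-4 - 6 \right)} = \left(-3\right)^{4} \cdot 288 - \frac{23}{2} = 81 \cdot 288 - \frac{23}{2} = 23328 - \frac{23}{2} = \frac{46633}{2}$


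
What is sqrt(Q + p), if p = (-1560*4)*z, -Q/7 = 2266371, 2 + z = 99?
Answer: I*sqrt(16469877) ≈ 4058.3*I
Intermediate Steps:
z = 97 (z = -2 + 99 = 97)
Q = -15864597 (Q = -7*2266371 = -15864597)
p = -605280 (p = -1560*4*97 = -52*120*97 = -6240*97 = -605280)
sqrt(Q + p) = sqrt(-15864597 - 605280) = sqrt(-16469877) = I*sqrt(16469877)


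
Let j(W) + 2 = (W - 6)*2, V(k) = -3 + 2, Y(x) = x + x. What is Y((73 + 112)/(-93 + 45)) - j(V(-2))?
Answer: 199/24 ≈ 8.2917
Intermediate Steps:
Y(x) = 2*x
V(k) = -1
j(W) = -14 + 2*W (j(W) = -2 + (W - 6)*2 = -2 + (-6 + W)*2 = -2 + (-12 + 2*W) = -14 + 2*W)
Y((73 + 112)/(-93 + 45)) - j(V(-2)) = 2*((73 + 112)/(-93 + 45)) - (-14 + 2*(-1)) = 2*(185/(-48)) - (-14 - 2) = 2*(185*(-1/48)) - 1*(-16) = 2*(-185/48) + 16 = -185/24 + 16 = 199/24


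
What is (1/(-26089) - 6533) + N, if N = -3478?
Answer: -261176980/26089 ≈ -10011.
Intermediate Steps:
(1/(-26089) - 6533) + N = (1/(-26089) - 6533) - 3478 = (-1/26089 - 6533) - 3478 = -170439438/26089 - 3478 = -261176980/26089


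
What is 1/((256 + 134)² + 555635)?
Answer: 1/707735 ≈ 1.4130e-6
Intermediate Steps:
1/((256 + 134)² + 555635) = 1/(390² + 555635) = 1/(152100 + 555635) = 1/707735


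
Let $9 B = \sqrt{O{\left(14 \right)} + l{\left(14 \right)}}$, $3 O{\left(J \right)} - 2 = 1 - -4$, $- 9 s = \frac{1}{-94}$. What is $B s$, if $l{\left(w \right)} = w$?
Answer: $\frac{7 \sqrt{3}}{22842} \approx 0.00053079$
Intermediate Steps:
$s = \frac{1}{846}$ ($s = - \frac{1}{9 \left(-94\right)} = \left(- \frac{1}{9}\right) \left(- \frac{1}{94}\right) = \frac{1}{846} \approx 0.001182$)
$O{\left(J \right)} = \frac{7}{3}$ ($O{\left(J \right)} = \frac{2}{3} + \frac{1 - -4}{3} = \frac{2}{3} + \frac{1 + 4}{3} = \frac{2}{3} + \frac{1}{3} \cdot 5 = \frac{2}{3} + \frac{5}{3} = \frac{7}{3}$)
$B = \frac{7 \sqrt{3}}{27}$ ($B = \frac{\sqrt{\frac{7}{3} + 14}}{9} = \frac{\sqrt{\frac{49}{3}}}{9} = \frac{\frac{7}{3} \sqrt{3}}{9} = \frac{7 \sqrt{3}}{27} \approx 0.44905$)
$B s = \frac{7 \sqrt{3}}{27} \cdot \frac{1}{846} = \frac{7 \sqrt{3}}{22842}$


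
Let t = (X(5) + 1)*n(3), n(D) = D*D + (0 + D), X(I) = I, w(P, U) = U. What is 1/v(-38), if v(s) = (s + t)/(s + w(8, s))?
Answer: -38/17 ≈ -2.2353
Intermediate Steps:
n(D) = D + D**2 (n(D) = D**2 + D = D + D**2)
t = 72 (t = (5 + 1)*(3*(1 + 3)) = 6*(3*4) = 6*12 = 72)
v(s) = (72 + s)/(2*s) (v(s) = (s + 72)/(s + s) = (72 + s)/((2*s)) = (72 + s)*(1/(2*s)) = (72 + s)/(2*s))
1/v(-38) = 1/((1/2)*(72 - 38)/(-38)) = 1/((1/2)*(-1/38)*34) = 1/(-17/38) = -38/17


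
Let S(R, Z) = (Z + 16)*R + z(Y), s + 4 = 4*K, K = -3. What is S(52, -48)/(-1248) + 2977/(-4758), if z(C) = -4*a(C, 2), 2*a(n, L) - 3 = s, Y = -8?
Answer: 2011/2928 ≈ 0.68682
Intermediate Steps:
s = -16 (s = -4 + 4*(-3) = -4 - 12 = -16)
a(n, L) = -13/2 (a(n, L) = 3/2 + (½)*(-16) = 3/2 - 8 = -13/2)
z(C) = 26 (z(C) = -4*(-13/2) = 26)
S(R, Z) = 26 + R*(16 + Z) (S(R, Z) = (Z + 16)*R + 26 = (16 + Z)*R + 26 = R*(16 + Z) + 26 = 26 + R*(16 + Z))
S(52, -48)/(-1248) + 2977/(-4758) = (26 + 16*52 + 52*(-48))/(-1248) + 2977/(-4758) = (26 + 832 - 2496)*(-1/1248) + 2977*(-1/4758) = -1638*(-1/1248) - 229/366 = 21/16 - 229/366 = 2011/2928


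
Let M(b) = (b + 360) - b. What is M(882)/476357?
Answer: 360/476357 ≈ 0.00075574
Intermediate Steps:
M(b) = 360 (M(b) = (360 + b) - b = 360)
M(882)/476357 = 360/476357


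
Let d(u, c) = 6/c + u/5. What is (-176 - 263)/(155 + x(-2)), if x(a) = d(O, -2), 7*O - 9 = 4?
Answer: -15365/5333 ≈ -2.8811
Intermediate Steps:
O = 13/7 (O = 9/7 + (⅐)*4 = 9/7 + 4/7 = 13/7 ≈ 1.8571)
d(u, c) = 6/c + u/5 (d(u, c) = 6/c + u*(⅕) = 6/c + u/5)
x(a) = -92/35 (x(a) = 6/(-2) + (⅕)*(13/7) = 6*(-½) + 13/35 = -3 + 13/35 = -92/35)
(-176 - 263)/(155 + x(-2)) = (-176 - 263)/(155 - 92/35) = -439/5333/35 = -439*35/5333 = -15365/5333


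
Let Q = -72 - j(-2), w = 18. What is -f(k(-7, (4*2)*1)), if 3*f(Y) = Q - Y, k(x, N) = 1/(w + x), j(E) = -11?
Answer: 224/11 ≈ 20.364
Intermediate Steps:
k(x, N) = 1/(18 + x)
Q = -61 (Q = -72 - 1*(-11) = -72 + 11 = -61)
f(Y) = -61/3 - Y/3 (f(Y) = (-61 - Y)/3 = -61/3 - Y/3)
-f(k(-7, (4*2)*1)) = -(-61/3 - 1/(3*(18 - 7))) = -(-61/3 - 1/3/11) = -(-61/3 - 1/3*1/11) = -(-61/3 - 1/33) = -1*(-224/11) = 224/11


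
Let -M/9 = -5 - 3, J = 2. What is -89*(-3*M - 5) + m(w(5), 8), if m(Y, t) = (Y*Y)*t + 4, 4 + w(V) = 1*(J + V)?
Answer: 19745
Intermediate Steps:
w(V) = -2 + V (w(V) = -4 + 1*(2 + V) = -4 + (2 + V) = -2 + V)
M = 72 (M = -9*(-5 - 3) = -9*(-8) = 72)
m(Y, t) = 4 + t*Y² (m(Y, t) = Y²*t + 4 = t*Y² + 4 = 4 + t*Y²)
-89*(-3*M - 5) + m(w(5), 8) = -89*(-3*72 - 5) + (4 + 8*(-2 + 5)²) = -89*(-216 - 5) + (4 + 8*3²) = -89*(-221) + (4 + 8*9) = 19669 + (4 + 72) = 19669 + 76 = 19745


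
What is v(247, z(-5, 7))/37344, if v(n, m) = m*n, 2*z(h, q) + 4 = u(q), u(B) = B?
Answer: 247/24896 ≈ 0.0099213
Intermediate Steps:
z(h, q) = -2 + q/2
v(247, z(-5, 7))/37344 = ((-2 + (½)*7)*247)/37344 = ((-2 + 7/2)*247)*(1/37344) = ((3/2)*247)*(1/37344) = (741/2)*(1/37344) = 247/24896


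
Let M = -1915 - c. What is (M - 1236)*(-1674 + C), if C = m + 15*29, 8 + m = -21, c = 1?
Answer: 3996736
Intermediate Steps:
m = -29 (m = -8 - 21 = -29)
M = -1916 (M = -1915 - 1*1 = -1915 - 1 = -1916)
C = 406 (C = -29 + 15*29 = -29 + 435 = 406)
(M - 1236)*(-1674 + C) = (-1916 - 1236)*(-1674 + 406) = -3152*(-1268) = 3996736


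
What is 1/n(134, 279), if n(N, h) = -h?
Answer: -1/279 ≈ -0.0035842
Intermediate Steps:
1/n(134, 279) = 1/(-1*279) = 1/(-279) = -1/279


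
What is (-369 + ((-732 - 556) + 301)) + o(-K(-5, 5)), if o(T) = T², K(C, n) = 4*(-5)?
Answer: -956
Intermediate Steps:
K(C, n) = -20
(-369 + ((-732 - 556) + 301)) + o(-K(-5, 5)) = (-369 + ((-732 - 556) + 301)) + (-1*(-20))² = (-369 + (-1288 + 301)) + 20² = (-369 - 987) + 400 = -1356 + 400 = -956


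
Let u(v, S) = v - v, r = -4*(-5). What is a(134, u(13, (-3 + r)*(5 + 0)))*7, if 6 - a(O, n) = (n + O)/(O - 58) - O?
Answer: 36771/38 ≈ 967.66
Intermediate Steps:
r = 20
u(v, S) = 0
a(O, n) = 6 + O - (O + n)/(-58 + O) (a(O, n) = 6 - ((n + O)/(O - 58) - O) = 6 - ((O + n)/(-58 + O) - O) = 6 - (-O + (O + n)/(-58 + O)) = 6 + (O - (O + n)/(-58 + O)) = 6 + O - (O + n)/(-58 + O))
a(134, u(13, (-3 + r)*(5 + 0)))*7 = ((-348 + 134² - 1*0 - 53*134)/(-58 + 134))*7 = ((-348 + 17956 + 0 - 7102)/76)*7 = ((1/76)*10506)*7 = (5253/38)*7 = 36771/38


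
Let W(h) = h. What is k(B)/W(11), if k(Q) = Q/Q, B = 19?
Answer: 1/11 ≈ 0.090909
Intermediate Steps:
k(Q) = 1
k(B)/W(11) = 1/11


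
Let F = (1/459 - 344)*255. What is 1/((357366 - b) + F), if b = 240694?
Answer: 9/260573 ≈ 3.4539e-5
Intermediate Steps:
F = -789475/9 (F = (1/459 - 344)*255 = -157895/459*255 = -789475/9 ≈ -87720.)
1/((357366 - b) + F) = 1/((357366 - 1*240694) - 789475/9) = 1/((357366 - 240694) - 789475/9) = 1/(116672 - 789475/9) = 1/(260573/9) = 9/260573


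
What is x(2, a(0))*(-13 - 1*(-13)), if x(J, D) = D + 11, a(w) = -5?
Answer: 0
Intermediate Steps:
x(J, D) = 11 + D
x(2, a(0))*(-13 - 1*(-13)) = (11 - 5)*(-13 - 1*(-13)) = 6*(-13 + 13) = 6*0 = 0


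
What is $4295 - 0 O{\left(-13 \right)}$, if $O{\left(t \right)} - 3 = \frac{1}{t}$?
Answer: $4295$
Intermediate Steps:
$O{\left(t \right)} = 3 + \frac{1}{t}$
$4295 - 0 O{\left(-13 \right)} = 4295 - 0 \left(3 + \frac{1}{-13}\right) = 4295 - 0 \left(3 - \frac{1}{13}\right) = 4295 - 0 \cdot \frac{38}{13} = 4295 - 0 = 4295 + 0 = 4295$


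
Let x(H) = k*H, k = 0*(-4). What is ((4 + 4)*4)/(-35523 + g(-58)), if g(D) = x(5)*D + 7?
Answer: -8/8879 ≈ -0.00090100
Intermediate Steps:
k = 0
x(H) = 0 (x(H) = 0*H = 0)
g(D) = 7 (g(D) = 0*D + 7 = 0 + 7 = 7)
((4 + 4)*4)/(-35523 + g(-58)) = ((4 + 4)*4)/(-35523 + 7) = (8*4)/(-35516) = -1/35516*32 = -8/8879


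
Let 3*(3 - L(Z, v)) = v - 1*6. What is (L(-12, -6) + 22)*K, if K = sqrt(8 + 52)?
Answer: 58*sqrt(15) ≈ 224.63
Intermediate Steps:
L(Z, v) = 5 - v/3 (L(Z, v) = 3 - (v - 1*6)/3 = 3 - (v - 6)/3 = 3 - (-6 + v)/3 = 3 + (2 - v/3) = 5 - v/3)
K = 2*sqrt(15) (K = sqrt(60) = 2*sqrt(15) ≈ 7.7460)
(L(-12, -6) + 22)*K = ((5 - 1/3*(-6)) + 22)*(2*sqrt(15)) = ((5 + 2) + 22)*(2*sqrt(15)) = (7 + 22)*(2*sqrt(15)) = 29*(2*sqrt(15)) = 58*sqrt(15)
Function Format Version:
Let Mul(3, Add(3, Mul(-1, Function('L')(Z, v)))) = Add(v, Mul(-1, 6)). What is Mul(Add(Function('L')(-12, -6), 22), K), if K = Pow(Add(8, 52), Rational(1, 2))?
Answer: Mul(58, Pow(15, Rational(1, 2))) ≈ 224.63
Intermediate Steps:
Function('L')(Z, v) = Add(5, Mul(Rational(-1, 3), v)) (Function('L')(Z, v) = Add(3, Mul(Rational(-1, 3), Add(v, Mul(-1, 6)))) = Add(3, Mul(Rational(-1, 3), Add(v, -6))) = Add(3, Mul(Rational(-1, 3), Add(-6, v))) = Add(3, Add(2, Mul(Rational(-1, 3), v))) = Add(5, Mul(Rational(-1, 3), v)))
K = Mul(2, Pow(15, Rational(1, 2))) (K = Pow(60, Rational(1, 2)) = Mul(2, Pow(15, Rational(1, 2))) ≈ 7.7460)
Mul(Add(Function('L')(-12, -6), 22), K) = Mul(Add(Add(5, Mul(Rational(-1, 3), -6)), 22), Mul(2, Pow(15, Rational(1, 2)))) = Mul(Add(Add(5, 2), 22), Mul(2, Pow(15, Rational(1, 2)))) = Mul(Add(7, 22), Mul(2, Pow(15, Rational(1, 2)))) = Mul(29, Mul(2, Pow(15, Rational(1, 2)))) = Mul(58, Pow(15, Rational(1, 2)))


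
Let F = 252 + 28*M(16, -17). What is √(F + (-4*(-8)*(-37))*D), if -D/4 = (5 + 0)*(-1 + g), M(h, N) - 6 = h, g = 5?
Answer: 2*√23897 ≈ 309.17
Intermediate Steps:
M(h, N) = 6 + h
D = -80 (D = -4*(5 + 0)*(-1 + 5) = -20*4 = -4*20 = -80)
F = 868 (F = 252 + 28*(6 + 16) = 252 + 28*22 = 252 + 616 = 868)
√(F + (-4*(-8)*(-37))*D) = √(868 + (-4*(-8)*(-37))*(-80)) = √(868 + (32*(-37))*(-80)) = √(868 - 1184*(-80)) = √(868 + 94720) = √95588 = 2*√23897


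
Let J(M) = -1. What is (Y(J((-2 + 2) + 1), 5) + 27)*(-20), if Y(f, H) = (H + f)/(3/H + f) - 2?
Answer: -300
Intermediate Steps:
Y(f, H) = -2 + (H + f)/(f + 3/H) (Y(f, H) = (H + f)/(f + 3/H) - 2 = -2 + (H + f)/(f + 3/H))
(Y(J((-2 + 2) + 1), 5) + 27)*(-20) = ((-6 + 5**2 - 1*5*(-1))/(3 + 5*(-1)) + 27)*(-20) = ((-6 + 25 + 5)/(3 - 5) + 27)*(-20) = (24/(-2) + 27)*(-20) = (-1/2*24 + 27)*(-20) = (-12 + 27)*(-20) = 15*(-20) = -300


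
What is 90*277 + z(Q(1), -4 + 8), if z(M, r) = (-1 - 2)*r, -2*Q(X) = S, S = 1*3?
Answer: 24918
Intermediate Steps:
S = 3
Q(X) = -3/2 (Q(X) = -1/2*3 = -3/2)
z(M, r) = -3*r
90*277 + z(Q(1), -4 + 8) = 90*277 - 3*(-4 + 8) = 24930 - 3*4 = 24930 - 12 = 24918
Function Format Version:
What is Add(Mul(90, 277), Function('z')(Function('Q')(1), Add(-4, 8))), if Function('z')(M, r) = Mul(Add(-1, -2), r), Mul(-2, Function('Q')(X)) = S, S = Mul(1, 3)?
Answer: 24918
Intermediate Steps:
S = 3
Function('Q')(X) = Rational(-3, 2) (Function('Q')(X) = Mul(Rational(-1, 2), 3) = Rational(-3, 2))
Function('z')(M, r) = Mul(-3, r)
Add(Mul(90, 277), Function('z')(Function('Q')(1), Add(-4, 8))) = Add(Mul(90, 277), Mul(-3, Add(-4, 8))) = Add(24930, Mul(-3, 4)) = Add(24930, -12) = 24918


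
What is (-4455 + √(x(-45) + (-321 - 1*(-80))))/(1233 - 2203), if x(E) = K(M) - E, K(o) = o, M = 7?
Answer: 891/194 - 3*I*√21/970 ≈ 4.5928 - 0.014173*I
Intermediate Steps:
x(E) = 7 - E
(-4455 + √(x(-45) + (-321 - 1*(-80))))/(1233 - 2203) = (-4455 + √((7 - 1*(-45)) + (-321 - 1*(-80))))/(1233 - 2203) = (-4455 + √((7 + 45) + (-321 + 80)))/(-970) = (-4455 + √(52 - 241))*(-1/970) = (-4455 + √(-189))*(-1/970) = (-4455 + 3*I*√21)*(-1/970) = 891/194 - 3*I*√21/970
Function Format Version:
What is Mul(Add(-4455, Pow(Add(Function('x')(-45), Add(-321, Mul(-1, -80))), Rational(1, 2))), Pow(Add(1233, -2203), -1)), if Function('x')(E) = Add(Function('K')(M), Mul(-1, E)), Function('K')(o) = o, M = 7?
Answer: Add(Rational(891, 194), Mul(Rational(-3, 970), I, Pow(21, Rational(1, 2)))) ≈ Add(4.5928, Mul(-0.014173, I))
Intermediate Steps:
Function('x')(E) = Add(7, Mul(-1, E))
Mul(Add(-4455, Pow(Add(Function('x')(-45), Add(-321, Mul(-1, -80))), Rational(1, 2))), Pow(Add(1233, -2203), -1)) = Mul(Add(-4455, Pow(Add(Add(7, Mul(-1, -45)), Add(-321, Mul(-1, -80))), Rational(1, 2))), Pow(Add(1233, -2203), -1)) = Mul(Add(-4455, Pow(Add(Add(7, 45), Add(-321, 80)), Rational(1, 2))), Pow(-970, -1)) = Mul(Add(-4455, Pow(Add(52, -241), Rational(1, 2))), Rational(-1, 970)) = Mul(Add(-4455, Pow(-189, Rational(1, 2))), Rational(-1, 970)) = Mul(Add(-4455, Mul(3, I, Pow(21, Rational(1, 2)))), Rational(-1, 970)) = Add(Rational(891, 194), Mul(Rational(-3, 970), I, Pow(21, Rational(1, 2))))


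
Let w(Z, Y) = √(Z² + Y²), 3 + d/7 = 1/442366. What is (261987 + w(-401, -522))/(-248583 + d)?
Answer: -115894141242/109973957057 - 442366*√433285/109973957057 ≈ -1.0565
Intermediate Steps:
d = -9289679/442366 (d = -21 + 7/442366 = -9289679/442366 ≈ -21.000)
w(Z, Y) = √(Y² + Z²)
(261987 + w(-401, -522))/(-248583 + d) = (261987 + √((-522)² + (-401)²))/(-248583 - 9289679/442366) = (261987 + √(272484 + 160801))/(-109973957057/442366) = (261987 + √433285)*(-442366/109973957057) = -115894141242/109973957057 - 442366*√433285/109973957057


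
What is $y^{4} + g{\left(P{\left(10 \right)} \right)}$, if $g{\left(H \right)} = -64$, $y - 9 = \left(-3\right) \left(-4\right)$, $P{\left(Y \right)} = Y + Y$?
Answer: $194417$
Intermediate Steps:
$P{\left(Y \right)} = 2 Y$
$y = 21$ ($y = 9 - -12 = 9 + 12 = 21$)
$y^{4} + g{\left(P{\left(10 \right)} \right)} = 21^{4} - 64 = 194481 - 64 = 194417$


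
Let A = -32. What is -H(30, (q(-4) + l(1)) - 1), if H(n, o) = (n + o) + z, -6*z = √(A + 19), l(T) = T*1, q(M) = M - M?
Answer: -30 + I*√13/6 ≈ -30.0 + 0.60093*I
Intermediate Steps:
q(M) = 0
l(T) = T
z = -I*√13/6 (z = -√(-32 + 19)/6 = -I*√13/6 ≈ -0.60093*I)
H(n, o) = n + o - I*√13/6 (H(n, o) = (n + o) - I*√13/6 = n + o - I*√13/6)
-H(30, (q(-4) + l(1)) - 1) = -(30 + ((0 + 1) - 1) - I*√13/6) = -(30 + (1 - 1) - I*√13/6) = -(30 + 0 - I*√13/6) = -(30 - I*√13/6) = -30 + I*√13/6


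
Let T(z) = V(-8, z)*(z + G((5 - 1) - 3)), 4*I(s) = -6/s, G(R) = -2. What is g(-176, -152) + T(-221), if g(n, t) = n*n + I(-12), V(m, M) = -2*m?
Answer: 219265/8 ≈ 27408.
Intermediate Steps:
I(s) = -3/(2*s) (I(s) = (-6/s)/4 = -3/(2*s))
g(n, t) = ⅛ + n² (g(n, t) = n*n - 3/2/(-12) = n² - 3/2*(-1/12) = n² + ⅛ = ⅛ + n²)
T(z) = -32 + 16*z (T(z) = (-2*(-8))*(z - 2) = 16*(-2 + z) = -32 + 16*z)
g(-176, -152) + T(-221) = (⅛ + (-176)²) + (-32 + 16*(-221)) = (⅛ + 30976) + (-32 - 3536) = 247809/8 - 3568 = 219265/8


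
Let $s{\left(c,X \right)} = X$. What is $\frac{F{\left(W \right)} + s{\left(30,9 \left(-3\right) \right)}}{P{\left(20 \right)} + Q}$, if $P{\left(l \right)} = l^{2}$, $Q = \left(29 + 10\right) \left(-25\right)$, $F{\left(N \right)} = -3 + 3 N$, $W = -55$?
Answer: $\frac{39}{115} \approx 0.33913$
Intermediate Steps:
$Q = -975$ ($Q = 39 \left(-25\right) = -975$)
$\frac{F{\left(W \right)} + s{\left(30,9 \left(-3\right) \right)}}{P{\left(20 \right)} + Q} = \frac{\left(-3 + 3 \left(-55\right)\right) + 9 \left(-3\right)}{20^{2} - 975} = \frac{\left(-3 - 165\right) - 27}{400 - 975} = \frac{-168 - 27}{-575} = \left(-195\right) \left(- \frac{1}{575}\right) = \frac{39}{115}$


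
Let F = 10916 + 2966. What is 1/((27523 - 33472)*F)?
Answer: -1/82584018 ≈ -1.2109e-8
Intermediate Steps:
F = 13882
1/((27523 - 33472)*F) = 1/((27523 - 33472)*13882) = (1/13882)/(-5949) = -1/5949*1/13882 = -1/82584018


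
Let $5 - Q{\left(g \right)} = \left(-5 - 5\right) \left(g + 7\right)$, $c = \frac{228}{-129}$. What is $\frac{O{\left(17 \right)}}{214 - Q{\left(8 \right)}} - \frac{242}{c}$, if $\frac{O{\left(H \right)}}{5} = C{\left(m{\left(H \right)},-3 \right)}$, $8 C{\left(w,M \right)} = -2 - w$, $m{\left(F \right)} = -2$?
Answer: $\frac{5203}{38} \approx 136.92$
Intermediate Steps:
$C{\left(w,M \right)} = - \frac{1}{4} - \frac{w}{8}$ ($C{\left(w,M \right)} = \frac{-2 - w}{8} = - \frac{1}{4} - \frac{w}{8}$)
$c = - \frac{76}{43}$ ($c = 228 \left(- \frac{1}{129}\right) = - \frac{76}{43} \approx -1.7674$)
$O{\left(H \right)} = 0$ ($O{\left(H \right)} = 5 \left(- \frac{1}{4} - - \frac{1}{4}\right) = 5 \left(- \frac{1}{4} + \frac{1}{4}\right) = 5 \cdot 0 = 0$)
$Q{\left(g \right)} = 75 + 10 g$ ($Q{\left(g \right)} = 5 - \left(-5 - 5\right) \left(g + 7\right) = 5 - - 10 \left(7 + g\right) = 5 - \left(-70 - 10 g\right) = 5 + \left(70 + 10 g\right) = 75 + 10 g$)
$\frac{O{\left(17 \right)}}{214 - Q{\left(8 \right)}} - \frac{242}{c} = \frac{0}{214 - \left(75 + 10 \cdot 8\right)} - \frac{242}{- \frac{76}{43}} = \frac{0}{214 - \left(75 + 80\right)} - - \frac{5203}{38} = \frac{0}{214 - 155} + \frac{5203}{38} = \frac{0}{59} + \frac{5203}{38} = 0 \cdot \frac{1}{59} + \frac{5203}{38} = 0 + \frac{5203}{38} = \frac{5203}{38}$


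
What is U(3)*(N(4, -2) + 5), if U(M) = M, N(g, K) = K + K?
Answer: 3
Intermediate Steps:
N(g, K) = 2*K
U(3)*(N(4, -2) + 5) = 3*(2*(-2) + 5) = 3*(-4 + 5) = 3*1 = 3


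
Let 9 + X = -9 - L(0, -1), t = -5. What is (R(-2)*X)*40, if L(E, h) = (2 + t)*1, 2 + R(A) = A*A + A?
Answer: 0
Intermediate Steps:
R(A) = -2 + A + A**2 (R(A) = -2 + (A*A + A) = -2 + (A**2 + A) = -2 + (A + A**2) = -2 + A + A**2)
L(E, h) = -3 (L(E, h) = (2 - 5)*1 = -3*1 = -3)
X = -15 (X = -9 + (-9 - 1*(-3)) = -9 + (-9 + 3) = -9 - 6 = -15)
(R(-2)*X)*40 = ((-2 - 2 + (-2)**2)*(-15))*40 = ((-2 - 2 + 4)*(-15))*40 = (0*(-15))*40 = 0*40 = 0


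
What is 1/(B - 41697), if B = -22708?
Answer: -1/64405 ≈ -1.5527e-5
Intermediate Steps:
1/(B - 41697) = 1/(-22708 - 41697) = 1/(-64405) = -1/64405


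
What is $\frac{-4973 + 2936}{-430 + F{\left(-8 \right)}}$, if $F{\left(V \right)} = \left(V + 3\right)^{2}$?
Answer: $\frac{679}{135} \approx 5.0296$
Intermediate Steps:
$F{\left(V \right)} = \left(3 + V\right)^{2}$
$\frac{-4973 + 2936}{-430 + F{\left(-8 \right)}} = \frac{-4973 + 2936}{-430 + \left(3 - 8\right)^{2}} = - \frac{2037}{-430 + \left(-5\right)^{2}} = - \frac{2037}{-430 + 25} = - \frac{2037}{-405} = \left(-2037\right) \left(- \frac{1}{405}\right) = \frac{679}{135}$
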